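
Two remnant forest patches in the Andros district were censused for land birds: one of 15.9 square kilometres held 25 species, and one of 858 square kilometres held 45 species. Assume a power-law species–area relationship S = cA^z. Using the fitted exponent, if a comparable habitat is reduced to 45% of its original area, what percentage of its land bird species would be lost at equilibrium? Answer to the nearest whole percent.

z = ln(45/25) / ln(858/15.9) = 0.5878 / 3.9883 = 0.1474
S_new/S_old = (A_new/A_old)^z = 0.45^0.1474 = exp(0.1474 × -0.7985) = 0.889
Fraction lost = 1 − 0.889 = 0.111

11%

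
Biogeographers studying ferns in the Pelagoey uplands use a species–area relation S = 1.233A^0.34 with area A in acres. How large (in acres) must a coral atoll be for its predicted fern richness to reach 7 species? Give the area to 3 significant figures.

165 acres

7 = 1.233 × A^0.34  ⇒  A^0.34 = 7/1.233 = 5.677
ln A = ln(5.677) / 0.34 = 1.7365 / 0.34 = 5.1072
A = e^5.1072 ≈ 165.2 acres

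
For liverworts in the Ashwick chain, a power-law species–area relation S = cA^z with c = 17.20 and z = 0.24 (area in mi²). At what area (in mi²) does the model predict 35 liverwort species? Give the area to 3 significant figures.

35 = 17.2 × A^0.24  ⇒  A^0.24 = 35/17.2 = 2.035
ln A = ln(2.035) / 0.24 = 0.7104 / 0.24 = 2.9602
A = e^2.9602 ≈ 19.3 mi²

19.3 mi²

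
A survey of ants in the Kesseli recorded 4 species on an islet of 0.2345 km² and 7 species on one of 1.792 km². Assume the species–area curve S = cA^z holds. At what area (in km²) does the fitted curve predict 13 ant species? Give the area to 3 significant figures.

z = ln(7/4) / ln(1.792/0.2345) = 0.5596 / 2.0336 = 0.2752
c = 4 / 0.2345^0.2752 = 4 / 0.6709 = 5.962
A = (13/5.962)^(1/0.2752) ⇒ ln A = ln(2.181)/0.2752 = 2.8329
A = e^2.8329 ≈ 16.99 km²

17.0 km²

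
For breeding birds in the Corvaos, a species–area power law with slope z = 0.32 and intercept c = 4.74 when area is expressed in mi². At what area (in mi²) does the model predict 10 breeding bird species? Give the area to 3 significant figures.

10.3 mi²

10 = 4.74 × A^0.32  ⇒  A^0.32 = 10/4.74 = 2.11
ln A = ln(2.11) / 0.32 = 0.7465 / 0.32 = 2.3330
A = e^2.3330 ≈ 10.31 mi²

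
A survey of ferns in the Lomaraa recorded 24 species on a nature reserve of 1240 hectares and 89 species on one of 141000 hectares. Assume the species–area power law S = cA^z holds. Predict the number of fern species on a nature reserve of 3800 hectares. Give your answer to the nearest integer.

33

z = ln(89/24) / ln(141000/1240) = 1.3106 / 4.7336 = 0.2769
c = 24 / 1240^0.2769 = 24 / 7.186 = 3.34
S₃ = 3.34 × 3800^0.2769 = 3.34 × 9.798 ≈ 32.72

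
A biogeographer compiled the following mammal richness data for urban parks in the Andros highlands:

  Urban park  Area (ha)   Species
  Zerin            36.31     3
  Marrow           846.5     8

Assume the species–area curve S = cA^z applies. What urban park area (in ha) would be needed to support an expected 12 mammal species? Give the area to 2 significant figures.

z = ln(8/3) / ln(846.5/36.31) = 0.9808 / 3.1490 = 0.3115
c = 3 / 36.31^0.3115 = 3 / 3.061 = 0.98
A = (12/0.98)^(1/0.3115) ⇒ ln A = ln(12.25)/0.3115 = 8.0429
A = e^8.0429 ≈ 3112 ha

3100 ha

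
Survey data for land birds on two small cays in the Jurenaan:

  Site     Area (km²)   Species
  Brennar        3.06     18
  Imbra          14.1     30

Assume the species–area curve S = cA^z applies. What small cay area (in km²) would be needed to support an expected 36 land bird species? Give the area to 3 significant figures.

z = ln(30/18) / ln(14.1/3.06) = 0.5108 / 1.5278 = 0.3344
c = 18 / 3.06^0.3344 = 18 / 1.453 = 12.38
A = (36/12.38)^(1/0.3344) ⇒ ln A = ln(2.907)/0.3344 = 3.1915
A = e^3.1915 ≈ 24.32 km²

24.3 km²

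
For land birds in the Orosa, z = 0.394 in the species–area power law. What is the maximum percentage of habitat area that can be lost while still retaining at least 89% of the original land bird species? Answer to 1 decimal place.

25.6%

Need (A_new/A_old)^0.394 = 0.89, so A_new/A_old = 0.89^(1/0.394) = 0.89^2.538
ln(A_new/A_old) = ln 0.89 / 0.394 = -0.1165 / 0.394 = -0.2958
A_new/A_old = e^-0.2958 ≈ 0.744
Fraction that can be lost = 1 − 0.744 = 0.256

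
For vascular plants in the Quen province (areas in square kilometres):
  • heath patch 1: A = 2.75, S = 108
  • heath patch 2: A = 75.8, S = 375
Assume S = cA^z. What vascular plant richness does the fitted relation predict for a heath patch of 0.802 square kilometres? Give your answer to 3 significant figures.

68.0

z = ln(375/108) / ln(75.8/2.75) = 1.2448 / 3.3165 = 0.3753
c = 108 / 2.75^0.3753 = 108 / 1.462 = 73.88
S₃ = 73.88 × 0.802^0.3753 = 73.88 × 0.9205 ≈ 68.01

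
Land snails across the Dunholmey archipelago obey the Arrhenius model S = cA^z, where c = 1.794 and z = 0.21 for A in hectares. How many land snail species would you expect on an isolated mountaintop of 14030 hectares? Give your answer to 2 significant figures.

S = 1.794 × 14030^0.21
ln S = ln 1.794 + 0.21 × ln 14030 = 0.5844 + 0.21 × 9.5490 = 2.5897
S = e^2.5897 ≈ 13.33

13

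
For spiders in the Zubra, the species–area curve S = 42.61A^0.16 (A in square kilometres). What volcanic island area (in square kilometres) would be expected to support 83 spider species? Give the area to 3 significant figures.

83 = 42.61 × A^0.16  ⇒  A^0.16 = 83/42.61 = 1.948
ln A = ln(1.948) / 0.16 = 0.6668 / 0.16 = 4.1672
A = e^4.1672 ≈ 64.53 square kilometres

64.5 square kilometres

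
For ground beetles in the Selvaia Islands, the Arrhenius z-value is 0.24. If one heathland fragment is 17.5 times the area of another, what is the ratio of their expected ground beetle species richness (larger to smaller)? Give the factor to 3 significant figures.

1.99

S₂/S₁ = (A₂/A₁)^z = 17.5^0.24
ln(S₂/S₁) = 0.24 × ln 17.5 = 0.24 × 2.8622 = 0.6869
S₂/S₁ = e^0.6869 ≈ 1.988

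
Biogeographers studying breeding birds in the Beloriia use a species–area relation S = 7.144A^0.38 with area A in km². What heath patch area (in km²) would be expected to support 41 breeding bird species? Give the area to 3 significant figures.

41 = 7.144 × A^0.38  ⇒  A^0.38 = 41/7.144 = 5.739
ln A = ln(5.739) / 0.38 = 1.7473 / 0.38 = 4.5982
A = e^4.5982 ≈ 99.3 km²

99.3 km²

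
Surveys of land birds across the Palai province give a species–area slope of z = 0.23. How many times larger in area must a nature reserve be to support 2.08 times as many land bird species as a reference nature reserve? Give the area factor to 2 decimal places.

(A₂/A₁)^0.23 = 2.08, so A₂/A₁ = 2.08^(1/0.23) = 2.08^4.348
ln(A₂/A₁) = ln 2.08 / 0.23 = 0.7324 / 0.23 = 3.1842
A₂/A₁ = e^3.1842 ≈ 24.15

24.15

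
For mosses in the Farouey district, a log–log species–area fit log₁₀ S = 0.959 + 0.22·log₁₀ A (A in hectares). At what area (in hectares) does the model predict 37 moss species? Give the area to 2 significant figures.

590 hectares

37 = 9.099 × A^0.22  ⇒  A^0.22 = 37/9.099 = 4.066
ln A = ln(4.066) / 0.22 = 1.4027 / 0.22 = 6.3761
A = e^6.3761 ≈ 587.6 hectares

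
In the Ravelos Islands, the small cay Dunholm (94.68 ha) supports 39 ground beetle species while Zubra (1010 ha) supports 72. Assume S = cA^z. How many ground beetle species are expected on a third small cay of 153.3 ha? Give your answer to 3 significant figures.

44.2

z = ln(72/39) / ln(1010/94.68) = 0.6131 / 2.3672 = 0.2590
c = 39 / 94.68^0.2590 = 39 / 3.25 = 12
S₃ = 12 × 153.3^0.2590 = 12 × 3.682 ≈ 44.18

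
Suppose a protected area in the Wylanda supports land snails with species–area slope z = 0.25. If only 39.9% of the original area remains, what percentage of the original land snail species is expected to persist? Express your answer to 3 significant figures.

79.5%

S_new/S_old = (A_new/A_old)^z = 0.399^0.25
= exp(0.25 × ln 0.399) = exp(0.25 × -0.9188) = exp(-0.2297) ≈ 0.7948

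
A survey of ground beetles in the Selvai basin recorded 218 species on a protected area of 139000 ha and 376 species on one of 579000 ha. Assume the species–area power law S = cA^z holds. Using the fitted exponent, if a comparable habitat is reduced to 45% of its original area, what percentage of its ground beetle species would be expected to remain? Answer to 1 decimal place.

73.7%

z = ln(376/218) / ln(579000/139000) = 0.5451 / 1.4268 = 0.3820
S_new/S_old = (A_new/A_old)^z = 0.45^0.3820 = exp(0.3820 × -0.7985) = 0.7371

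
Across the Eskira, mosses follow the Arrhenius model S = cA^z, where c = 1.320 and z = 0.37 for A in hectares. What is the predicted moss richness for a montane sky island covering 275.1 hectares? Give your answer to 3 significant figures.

10.5

S = 1.32 × 275.1^0.37 = 1.32 × 7.991 ≈ 10.55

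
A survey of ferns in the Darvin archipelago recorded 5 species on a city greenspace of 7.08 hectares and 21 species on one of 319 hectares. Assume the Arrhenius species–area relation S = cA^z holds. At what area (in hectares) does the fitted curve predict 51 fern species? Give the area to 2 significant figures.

z = ln(21/5) / ln(319/7.08) = 1.4351 / 3.8079 = 0.3769
c = 5 / 7.08^0.3769 = 5 / 2.091 = 2.391
A = (51/2.391)^(1/0.3769) ⇒ ln A = ln(21.33)/0.3769 = 8.1196
A = e^8.1196 ≈ 3360 hectares

3400 hectares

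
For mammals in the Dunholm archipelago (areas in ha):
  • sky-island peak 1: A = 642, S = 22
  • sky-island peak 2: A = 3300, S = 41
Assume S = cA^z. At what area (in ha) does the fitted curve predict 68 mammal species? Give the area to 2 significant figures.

z = ln(41/22) / ln(3300/642) = 0.6225 / 1.6371 = 0.3803
c = 22 / 642^0.3803 = 22 / 11.68 = 1.883
A = (68/1.883)^(1/0.3803) ⇒ ln A = ln(36.12)/0.3803 = 9.4322
A = e^9.4322 ≈ 12483 ha

12000 ha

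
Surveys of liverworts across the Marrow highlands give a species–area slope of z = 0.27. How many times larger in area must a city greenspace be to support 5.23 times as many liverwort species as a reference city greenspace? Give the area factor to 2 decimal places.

(A₂/A₁)^0.27 = 5.23, so A₂/A₁ = 5.23^(1/0.27) = 5.23^3.704
ln(A₂/A₁) = ln 5.23 / 0.27 = 1.6544 / 0.27 = 6.1274
A₂/A₁ = e^6.1274 ≈ 458.3

458.27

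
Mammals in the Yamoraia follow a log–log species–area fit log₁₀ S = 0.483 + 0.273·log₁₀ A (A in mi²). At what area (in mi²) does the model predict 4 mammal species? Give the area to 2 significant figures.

4 = 3.041 × A^0.273  ⇒  A^0.273 = 4/3.041 = 1.315
ln A = ln(1.315) / 0.273 = 0.2741 / 0.273 = 1.0042
A = e^1.0042 ≈ 2.73 mi²

2.7 mi²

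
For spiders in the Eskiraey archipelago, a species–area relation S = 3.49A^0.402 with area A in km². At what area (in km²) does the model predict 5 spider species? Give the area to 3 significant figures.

2.45 km²

5 = 3.49 × A^0.402  ⇒  A^0.402 = 5/3.49 = 1.433
ln A = ln(1.433) / 0.402 = 0.3595 / 0.402 = 0.8944
A = e^0.8944 ≈ 2.446 km²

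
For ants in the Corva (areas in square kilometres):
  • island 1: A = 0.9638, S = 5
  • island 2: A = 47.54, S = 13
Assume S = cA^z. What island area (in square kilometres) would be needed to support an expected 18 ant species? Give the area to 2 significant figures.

z = ln(13/5) / ln(47.54/0.9638) = 0.9555 / 3.8984 = 0.2451
c = 5 / 0.9638^0.2451 = 5 / 0.991 = 5.045
A = (18/5.045)^(1/0.2451) ⇒ ln A = ln(3.568)/0.2451 = 5.1893
A = e^5.1893 ≈ 179.3 square kilometres

180 square kilometres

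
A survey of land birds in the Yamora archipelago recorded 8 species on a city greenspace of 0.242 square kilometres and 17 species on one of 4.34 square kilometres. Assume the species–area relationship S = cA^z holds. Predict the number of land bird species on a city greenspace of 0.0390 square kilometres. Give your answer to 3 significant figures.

4.97

z = ln(17/8) / ln(4.34/0.242) = 0.7538 / 2.8867 = 0.2611
c = 8 / 0.242^0.2611 = 8 / 0.6904 = 11.59
S₃ = 11.59 × 0.039^0.2611 = 11.59 × 0.4286 ≈ 4.967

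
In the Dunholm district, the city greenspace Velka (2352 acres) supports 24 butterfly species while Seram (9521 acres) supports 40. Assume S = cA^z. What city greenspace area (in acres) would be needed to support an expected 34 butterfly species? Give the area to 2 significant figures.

6100 acres

z = ln(40/24) / ln(9521/2352) = 0.5108 / 1.3982 = 0.3653
c = 24 / 2352^0.3653 = 24 / 17.05 = 1.408
A = (34/1.408)^(1/0.3653) ⇒ ln A = ln(24.15)/0.3653 = 8.7164
A = e^8.7164 ≈ 6102 acres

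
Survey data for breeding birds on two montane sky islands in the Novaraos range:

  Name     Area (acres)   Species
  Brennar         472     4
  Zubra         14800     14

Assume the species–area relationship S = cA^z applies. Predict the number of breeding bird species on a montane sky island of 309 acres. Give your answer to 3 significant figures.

z = ln(14/4) / ln(14800/472) = 1.2528 / 3.4454 = 0.3636
c = 4 / 472^0.3636 = 4 / 9.381 = 0.4264
S₃ = 0.4264 × 309^0.3636 = 0.4264 × 8.042 ≈ 3.429

3.43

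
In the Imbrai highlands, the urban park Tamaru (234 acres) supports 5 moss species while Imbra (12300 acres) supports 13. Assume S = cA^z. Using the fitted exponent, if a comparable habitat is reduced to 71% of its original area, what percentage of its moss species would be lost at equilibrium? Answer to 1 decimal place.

7.9%

z = ln(13/5) / ln(12300/234) = 0.9555 / 3.9620 = 0.2412
S_new/S_old = (A_new/A_old)^z = 0.71^0.2412 = exp(0.2412 × -0.3425) = 0.9207
Fraction lost = 1 − 0.9207 = 0.07928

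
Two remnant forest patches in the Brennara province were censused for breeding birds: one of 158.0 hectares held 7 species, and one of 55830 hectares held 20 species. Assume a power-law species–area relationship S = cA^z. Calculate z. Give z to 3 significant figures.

0.179

Taking logs: ln S = ln c + z ln A, so z = (ln S₂ − ln S₁)/(ln A₂ − ln A₁).
z = ln(20/7) / ln(55830/158) = ln(2.857) / ln(353.4) = 1.0498 / 5.8675 = 0.1789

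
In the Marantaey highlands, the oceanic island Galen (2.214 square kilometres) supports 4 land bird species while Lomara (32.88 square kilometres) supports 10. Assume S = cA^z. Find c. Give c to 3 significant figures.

3.05

z = ln(S₂/S₁) / ln(A₂/A₁) = ln(10/4) / ln(32.88/2.214) = 0.9163 / 2.6981 = 0.3396
c = S₁ / A₁^z = 4 / 2.214^0.3396 = 4 / 1.31 = 3.054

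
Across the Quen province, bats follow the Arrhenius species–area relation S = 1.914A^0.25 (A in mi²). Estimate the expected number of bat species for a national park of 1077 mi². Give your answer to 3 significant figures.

11.0

S = 1.914 × 1077^0.25 = 1.914 × 5.729 ≈ 10.96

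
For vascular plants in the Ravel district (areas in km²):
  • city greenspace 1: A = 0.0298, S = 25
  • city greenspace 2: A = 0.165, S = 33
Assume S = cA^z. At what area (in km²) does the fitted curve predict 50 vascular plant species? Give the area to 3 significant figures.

2.14 km²

z = ln(33/25) / ln(0.165/0.0298) = 0.2776 / 1.7114 = 0.1622
c = 25 / 0.0298^0.1622 = 25 / 0.5656 = 44.2
A = (50/44.2)^(1/0.1622) ⇒ ln A = ln(1.131)/0.1622 = 0.7596
A = e^0.7596 ≈ 2.137 km²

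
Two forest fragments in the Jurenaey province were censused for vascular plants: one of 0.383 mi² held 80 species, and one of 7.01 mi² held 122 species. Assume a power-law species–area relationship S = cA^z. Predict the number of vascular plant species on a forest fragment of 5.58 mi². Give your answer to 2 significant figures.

z = ln(122/80) / ln(7.01/0.383) = 0.4220 / 2.9071 = 0.1452
c = 80 / 0.383^0.1452 = 80 / 0.87 = 91.96
S₃ = 91.96 × 5.58^0.1452 = 91.96 × 1.283 ≈ 118

120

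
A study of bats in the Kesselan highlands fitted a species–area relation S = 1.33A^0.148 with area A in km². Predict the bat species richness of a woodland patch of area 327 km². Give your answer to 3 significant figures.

3.13

S = 1.33 × 327^0.148
ln S = ln 1.33 + 0.148 × ln 327 = 0.2852 + 0.148 × 5.7900 = 1.1421
S = e^1.1421 ≈ 3.133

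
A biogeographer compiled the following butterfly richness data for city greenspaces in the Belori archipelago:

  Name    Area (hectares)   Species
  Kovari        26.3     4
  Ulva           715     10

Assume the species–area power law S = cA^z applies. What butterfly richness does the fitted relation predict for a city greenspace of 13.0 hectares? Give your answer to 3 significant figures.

3.29

z = ln(10/4) / ln(715/26.3) = 0.9163 / 3.3027 = 0.2774
c = 4 / 26.3^0.2774 = 4 / 2.477 = 1.615
S₃ = 1.615 × 13^0.2774 = 1.615 × 2.037 ≈ 3.29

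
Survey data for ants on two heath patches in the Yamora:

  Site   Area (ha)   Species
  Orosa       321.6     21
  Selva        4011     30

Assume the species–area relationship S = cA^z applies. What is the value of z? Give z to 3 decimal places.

Taking logs: ln S = ln c + z ln A, so z = (ln S₂ − ln S₁)/(ln A₂ − ln A₁).
z = ln(30/21) / ln(4011/321.6) = ln(1.429) / ln(12.47) = 0.3567 / 2.5235 = 0.1413

0.141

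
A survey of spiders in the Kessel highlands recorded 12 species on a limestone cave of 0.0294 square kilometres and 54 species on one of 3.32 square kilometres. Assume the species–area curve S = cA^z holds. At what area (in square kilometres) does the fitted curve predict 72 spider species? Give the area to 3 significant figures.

8.20 square kilometres

z = ln(54/12) / ln(3.32/0.0294) = 1.5041 / 4.7267 = 0.3182
c = 12 / 0.0294^0.3182 = 12 / 0.3255 = 36.86
A = (72/36.86)^(1/0.3182) ⇒ ln A = ln(1.953)/0.3182 = 2.1040
A = e^2.1040 ≈ 8.199 square kilometres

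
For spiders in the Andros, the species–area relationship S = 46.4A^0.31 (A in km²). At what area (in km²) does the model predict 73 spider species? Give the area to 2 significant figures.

4.3 km²

73 = 46.4 × A^0.31  ⇒  A^0.31 = 73/46.4 = 1.573
ln A = ln(1.573) / 0.31 = 0.4532 / 0.31 = 1.4618
A = e^1.4618 ≈ 4.314 km²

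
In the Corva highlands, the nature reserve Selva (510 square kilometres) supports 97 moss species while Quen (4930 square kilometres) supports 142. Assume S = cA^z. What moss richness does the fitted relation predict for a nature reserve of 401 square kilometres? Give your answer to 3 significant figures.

93.2

z = ln(142/97) / ln(4930/510) = 0.3811 / 2.2687 = 0.1680
c = 97 / 510^0.1680 = 97 / 2.85 = 34.04
S₃ = 34.04 × 401^0.1680 = 34.04 × 2.737 ≈ 93.16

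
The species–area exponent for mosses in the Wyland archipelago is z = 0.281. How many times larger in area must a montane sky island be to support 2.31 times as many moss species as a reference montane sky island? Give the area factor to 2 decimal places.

(A₂/A₁)^0.281 = 2.31, so A₂/A₁ = 2.31^(1/0.281) = 2.31^3.559
ln(A₂/A₁) = ln 2.31 / 0.281 = 0.8372 / 0.281 = 2.9795
A₂/A₁ = e^2.9795 ≈ 19.68

19.68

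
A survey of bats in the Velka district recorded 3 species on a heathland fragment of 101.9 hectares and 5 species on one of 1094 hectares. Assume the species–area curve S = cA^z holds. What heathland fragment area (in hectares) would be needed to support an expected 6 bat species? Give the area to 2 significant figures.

z = ln(5/3) / ln(1094/101.9) = 0.5108 / 2.3736 = 0.2152
c = 3 / 101.9^0.2152 = 3 / 2.705 = 1.109
A = (6/1.109)^(1/0.2152) ⇒ ln A = ln(5.41)/0.2152 = 7.8448
A = e^7.8448 ≈ 2552 hectares

2600 hectares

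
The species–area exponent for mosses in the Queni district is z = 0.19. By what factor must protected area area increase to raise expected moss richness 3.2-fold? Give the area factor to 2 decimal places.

455.71

(A₂/A₁)^0.19 = 3.2, so A₂/A₁ = 3.2^(1/0.19) = 3.2^5.263
ln(A₂/A₁) = ln 3.2 / 0.19 = 1.1632 / 0.19 = 6.1218
A₂/A₁ = e^6.1218 ≈ 455.7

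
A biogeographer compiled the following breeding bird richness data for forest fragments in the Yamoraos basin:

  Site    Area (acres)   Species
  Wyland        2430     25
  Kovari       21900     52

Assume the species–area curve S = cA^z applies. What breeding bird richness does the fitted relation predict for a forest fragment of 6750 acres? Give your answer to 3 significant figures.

z = ln(52/25) / ln(21900/2430) = 0.7324 / 2.1986 = 0.3331
c = 25 / 2430^0.3331 = 25 / 13.42 = 1.863
S₃ = 1.863 × 6750^0.3331 = 1.863 × 18.86 ≈ 35.13

35.1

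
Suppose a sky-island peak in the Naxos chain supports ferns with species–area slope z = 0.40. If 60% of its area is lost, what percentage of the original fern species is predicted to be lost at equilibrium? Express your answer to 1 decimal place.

S_new/S_old = (A_new/A_old)^z = 0.4^0.4
= exp(0.4 × ln 0.4) = exp(0.4 × -0.9163) = exp(-0.3665) ≈ 0.6931
Fraction lost = 1 − 0.6931 = 0.3069

30.7%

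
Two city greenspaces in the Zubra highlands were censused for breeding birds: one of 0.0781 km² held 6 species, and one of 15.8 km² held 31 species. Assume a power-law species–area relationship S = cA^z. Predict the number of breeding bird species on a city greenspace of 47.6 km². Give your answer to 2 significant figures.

44

z = ln(31/6) / ln(15.8/0.0781) = 1.6422 / 5.3098 = 0.3093
c = 6 / 0.0781^0.3093 = 6 / 0.4545 = 13.2
S₃ = 13.2 × 47.6^0.3093 = 13.2 × 3.303 ≈ 43.6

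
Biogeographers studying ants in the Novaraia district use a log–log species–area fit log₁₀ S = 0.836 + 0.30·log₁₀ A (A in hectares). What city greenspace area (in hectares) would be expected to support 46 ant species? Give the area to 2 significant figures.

570 hectares

46 = 6.855 × A^0.3  ⇒  A^0.3 = 46/6.855 = 6.711
ln A = ln(6.711) / 0.3 = 1.9037 / 0.3 = 6.3456
A = e^6.3456 ≈ 570 hectares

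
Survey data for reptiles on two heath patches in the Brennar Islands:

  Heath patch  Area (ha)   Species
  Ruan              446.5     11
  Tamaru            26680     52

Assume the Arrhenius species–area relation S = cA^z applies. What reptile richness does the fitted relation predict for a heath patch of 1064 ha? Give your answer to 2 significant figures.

z = ln(52/11) / ln(26680/446.5) = 1.5533 / 4.0902 = 0.3798
c = 11 / 446.5^0.3798 = 11 / 10.15 = 1.084
S₃ = 1.084 × 1064^0.3798 = 1.084 × 14.11 ≈ 15.3

15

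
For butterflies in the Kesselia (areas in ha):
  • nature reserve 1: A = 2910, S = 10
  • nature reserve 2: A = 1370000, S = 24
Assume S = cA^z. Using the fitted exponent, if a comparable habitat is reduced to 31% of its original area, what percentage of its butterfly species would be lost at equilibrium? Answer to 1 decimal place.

15.3%

z = ln(24/10) / ln(1370000/2910) = 0.8755 / 6.1544 = 0.1423
S_new/S_old = (A_new/A_old)^z = 0.31^0.1423 = exp(0.1423 × -1.1712) = 0.8465
Fraction lost = 1 − 0.8465 = 0.1535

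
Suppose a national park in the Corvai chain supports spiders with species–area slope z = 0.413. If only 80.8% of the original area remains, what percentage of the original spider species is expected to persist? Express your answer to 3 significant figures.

91.6%

S_new/S_old = (A_new/A_old)^z = 0.808^0.413
= exp(0.413 × ln 0.808) = exp(0.413 × -0.2132) = exp(-0.0880) ≈ 0.9157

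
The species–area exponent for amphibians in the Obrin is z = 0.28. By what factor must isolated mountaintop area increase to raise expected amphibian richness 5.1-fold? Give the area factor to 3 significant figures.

(A₂/A₁)^0.28 = 5.1, so A₂/A₁ = 5.1^(1/0.28) = 5.1^3.571
ln(A₂/A₁) = ln 5.1 / 0.28 = 1.6292 / 0.28 = 5.8187
A₂/A₁ = e^5.8187 ≈ 336.5

337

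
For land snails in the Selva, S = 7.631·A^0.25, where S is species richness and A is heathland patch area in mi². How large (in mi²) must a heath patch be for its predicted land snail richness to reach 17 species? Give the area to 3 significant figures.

24.6 mi²

17 = 7.631 × A^0.25  ⇒  A^0.25 = 17/7.631 = 2.228
ln A = ln(2.228) / 0.25 = 0.8010 / 0.25 = 3.2040
A = e^3.2040 ≈ 24.63 mi²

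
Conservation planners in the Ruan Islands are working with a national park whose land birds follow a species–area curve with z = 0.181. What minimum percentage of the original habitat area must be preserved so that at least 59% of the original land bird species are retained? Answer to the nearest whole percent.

Need (A_new/A_old)^0.181 = 0.59, so A_new/A_old = 0.59^(1/0.181) = 0.59^5.525
ln(A_new/A_old) = ln 0.59 / 0.181 = -0.5276 / 0.181 = -2.9151
A_new/A_old = e^-2.9151 ≈ 0.0542

5%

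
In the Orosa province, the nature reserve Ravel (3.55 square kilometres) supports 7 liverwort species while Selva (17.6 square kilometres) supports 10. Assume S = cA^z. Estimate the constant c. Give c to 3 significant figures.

5.28

z = ln(S₂/S₁) / ln(A₂/A₁) = ln(10/7) / ln(17.6/3.55) = 0.3567 / 1.6010 = 0.2228
c = S₁ / A₁^z = 7 / 3.55^0.2228 = 7 / 1.326 = 5.279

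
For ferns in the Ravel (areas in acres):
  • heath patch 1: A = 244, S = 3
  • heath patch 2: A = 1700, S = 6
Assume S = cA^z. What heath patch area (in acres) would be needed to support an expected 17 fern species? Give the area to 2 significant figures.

z = ln(6/3) / ln(1700/244) = 0.6931 / 1.9412 = 0.3571
c = 3 / 244^0.3571 = 3 / 7.12 = 0.4214
A = (17/0.4214)^(1/0.3571) ⇒ ln A = ln(40.35)/0.3571 = 10.3551
A = e^10.3551 ≈ 31416 acres

31000 acres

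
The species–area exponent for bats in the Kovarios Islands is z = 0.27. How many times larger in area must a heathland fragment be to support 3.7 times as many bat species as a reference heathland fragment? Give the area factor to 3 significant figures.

(A₂/A₁)^0.27 = 3.7, so A₂/A₁ = 3.7^(1/0.27) = 3.7^3.704
ln(A₂/A₁) = ln 3.7 / 0.27 = 1.3083 / 0.27 = 4.8457
A₂/A₁ = e^4.8457 ≈ 127.2

127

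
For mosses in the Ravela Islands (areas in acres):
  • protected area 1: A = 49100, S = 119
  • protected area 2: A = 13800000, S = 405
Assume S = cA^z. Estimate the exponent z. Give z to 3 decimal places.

Taking logs: ln S = ln c + z ln A, so z = (ln S₂ − ln S₁)/(ln A₂ − ln A₁).
z = ln(405/119) / ln(13800000/49100) = ln(3.403) / ln(281.1) = 1.2248 / 5.6386 = 0.2172

0.217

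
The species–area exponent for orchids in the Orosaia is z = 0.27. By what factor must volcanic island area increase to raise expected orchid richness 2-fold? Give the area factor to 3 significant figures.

(A₂/A₁)^0.27 = 2, so A₂/A₁ = 2^(1/0.27) = 2^3.704
ln(A₂/A₁) = ln 2 / 0.27 = 0.6931 / 0.27 = 2.5672
A₂/A₁ = e^2.5672 ≈ 13.03

13.0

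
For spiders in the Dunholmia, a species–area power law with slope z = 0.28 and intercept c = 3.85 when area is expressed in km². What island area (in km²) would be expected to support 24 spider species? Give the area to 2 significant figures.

690 km²

24 = 3.85 × A^0.28  ⇒  A^0.28 = 24/3.85 = 6.234
ln A = ln(6.234) / 0.28 = 1.8300 / 0.28 = 6.5356
A = e^6.5356 ≈ 689.3 km²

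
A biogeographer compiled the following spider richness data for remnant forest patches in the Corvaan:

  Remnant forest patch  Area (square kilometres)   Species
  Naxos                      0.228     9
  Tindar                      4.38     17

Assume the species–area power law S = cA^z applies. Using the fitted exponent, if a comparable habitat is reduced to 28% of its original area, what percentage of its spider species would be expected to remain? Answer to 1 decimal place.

76.0%

z = ln(17/9) / ln(4.38/0.228) = 0.6360 / 2.9555 = 0.2152
S_new/S_old = (A_new/A_old)^z = 0.28^0.2152 = exp(0.2152 × -1.2730) = 0.7604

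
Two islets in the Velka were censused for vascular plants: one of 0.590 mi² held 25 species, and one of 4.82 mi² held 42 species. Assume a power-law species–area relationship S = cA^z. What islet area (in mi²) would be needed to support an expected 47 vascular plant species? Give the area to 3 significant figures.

z = ln(42/25) / ln(4.82/0.59) = 0.5188 / 2.1004 = 0.2470
c = 25 / 0.59^0.2470 = 25 / 0.8778 = 28.48
A = (47/28.48)^(1/0.2470) ⇒ ln A = ln(1.65)/0.2470 = 2.0282
A = e^2.0282 ≈ 7.6 mi²

7.60 mi²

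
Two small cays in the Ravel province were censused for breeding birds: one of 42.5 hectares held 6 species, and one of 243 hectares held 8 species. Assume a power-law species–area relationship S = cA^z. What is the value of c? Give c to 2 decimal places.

z = ln(S₂/S₁) / ln(A₂/A₁) = ln(8/6) / ln(243/42.5) = 0.2877 / 1.7436 = 0.1650
c = S₁ / A₁^z = 6 / 42.5^0.1650 = 6 / 1.856 = 3.232

3.23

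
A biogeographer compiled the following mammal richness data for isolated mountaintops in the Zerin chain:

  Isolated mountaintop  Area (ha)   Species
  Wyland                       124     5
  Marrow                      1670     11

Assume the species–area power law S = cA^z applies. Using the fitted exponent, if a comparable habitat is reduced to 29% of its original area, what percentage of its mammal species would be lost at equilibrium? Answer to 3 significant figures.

z = ln(11/5) / ln(1670/124) = 0.7885 / 2.6003 = 0.3032
S_new/S_old = (A_new/A_old)^z = 0.29^0.3032 = exp(0.3032 × -1.2379) = 0.6871
Fraction lost = 1 − 0.6871 = 0.3129

31.3%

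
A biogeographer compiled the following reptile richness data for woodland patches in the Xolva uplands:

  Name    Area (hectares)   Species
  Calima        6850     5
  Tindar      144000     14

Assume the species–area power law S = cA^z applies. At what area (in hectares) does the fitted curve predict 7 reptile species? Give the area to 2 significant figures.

z = ln(14/5) / ln(144000/6850) = 1.0296 / 3.0456 = 0.3381
c = 5 / 6850^0.3381 = 5 / 19.8 = 0.2525
A = (7/0.2525)^(1/0.3381) ⇒ ln A = ln(27.72)/0.3381 = 9.8273
A = e^9.8273 ≈ 18532 hectares

19000 hectares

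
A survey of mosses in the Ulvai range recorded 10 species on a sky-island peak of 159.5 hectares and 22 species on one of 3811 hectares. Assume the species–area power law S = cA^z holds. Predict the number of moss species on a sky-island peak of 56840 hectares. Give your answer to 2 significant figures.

43

z = ln(22/10) / ln(3811/159.5) = 0.7885 / 3.1736 = 0.2484
c = 10 / 159.5^0.2484 = 10 / 3.526 = 2.836
S₃ = 2.836 × 56840^0.2484 = 2.836 × 15.18 ≈ 43.05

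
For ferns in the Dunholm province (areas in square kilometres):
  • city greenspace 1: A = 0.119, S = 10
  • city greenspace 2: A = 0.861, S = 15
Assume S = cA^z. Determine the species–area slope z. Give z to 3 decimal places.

0.205

Taking logs: ln S = ln c + z ln A, so z = (ln S₂ − ln S₁)/(ln A₂ − ln A₁).
z = ln(15/10) / ln(0.861/0.119) = ln(1.5) / ln(7.235) = 0.4055 / 1.9790 = 0.2049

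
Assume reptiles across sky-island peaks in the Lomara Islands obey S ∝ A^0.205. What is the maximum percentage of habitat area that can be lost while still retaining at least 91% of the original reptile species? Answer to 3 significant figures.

Need (A_new/A_old)^0.205 = 0.91, so A_new/A_old = 0.91^(1/0.205) = 0.91^4.878
ln(A_new/A_old) = ln 0.91 / 0.205 = -0.0943 / 0.205 = -0.4601
A_new/A_old = e^-0.4601 ≈ 0.6313
Fraction that can be lost = 1 − 0.6313 = 0.3687

36.9%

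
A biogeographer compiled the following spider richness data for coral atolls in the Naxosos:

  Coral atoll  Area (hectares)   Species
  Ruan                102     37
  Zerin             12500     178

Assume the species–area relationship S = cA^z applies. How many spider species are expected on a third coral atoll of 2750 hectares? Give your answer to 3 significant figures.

z = ln(178/37) / ln(12500/102) = 1.5709 / 4.8085 = 0.3267
c = 37 / 102^0.3267 = 37 / 4.531 = 8.166
S₃ = 8.166 × 2750^0.3267 = 8.166 × 13.29 ≈ 108.5

109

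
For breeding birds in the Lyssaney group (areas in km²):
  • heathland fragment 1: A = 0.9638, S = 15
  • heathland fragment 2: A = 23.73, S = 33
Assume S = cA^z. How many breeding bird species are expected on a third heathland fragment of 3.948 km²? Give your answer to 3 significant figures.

21.2

z = ln(33/15) / ln(23.73/0.9638) = 0.7885 / 3.2036 = 0.2461
c = 15 / 0.9638^0.2461 = 15 / 0.991 = 15.14
S₃ = 15.14 × 3.948^0.2461 = 15.14 × 1.402 ≈ 21.22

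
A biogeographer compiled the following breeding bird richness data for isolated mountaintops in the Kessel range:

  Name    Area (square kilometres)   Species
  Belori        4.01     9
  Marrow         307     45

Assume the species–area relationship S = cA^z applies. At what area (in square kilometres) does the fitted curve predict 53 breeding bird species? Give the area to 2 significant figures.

480 square kilometres

z = ln(45/9) / ln(307/4.01) = 1.6094 / 4.3381 = 0.3710
c = 9 / 4.01^0.3710 = 9 / 1.674 = 5.376
A = (53/5.376)^(1/0.3710) ⇒ ln A = ln(9.858)/0.3710 = 6.1679
A = e^6.1679 ≈ 477.2 square kilometres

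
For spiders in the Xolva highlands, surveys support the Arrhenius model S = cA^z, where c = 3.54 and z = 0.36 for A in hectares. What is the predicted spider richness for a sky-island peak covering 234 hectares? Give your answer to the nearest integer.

S = 3.54 × 234^0.36
ln S = ln 3.54 + 0.36 × ln 234 = 1.2641 + 0.36 × 5.4553 = 3.2280
S = e^3.2280 ≈ 25.23

25 species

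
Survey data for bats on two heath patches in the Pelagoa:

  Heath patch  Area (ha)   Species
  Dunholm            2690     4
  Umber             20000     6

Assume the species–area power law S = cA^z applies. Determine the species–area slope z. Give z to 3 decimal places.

0.202

Taking logs: ln S = ln c + z ln A, so z = (ln S₂ − ln S₁)/(ln A₂ − ln A₁).
z = ln(6/4) / ln(20000/2690) = ln(1.5) / ln(7.435) = 0.4055 / 2.0062 = 0.2021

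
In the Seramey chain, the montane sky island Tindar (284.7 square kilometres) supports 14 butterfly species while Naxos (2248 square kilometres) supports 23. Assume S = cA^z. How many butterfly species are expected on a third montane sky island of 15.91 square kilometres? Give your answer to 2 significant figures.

z = ln(23/14) / ln(2248/284.7) = 0.4964 / 2.0664 = 0.2402
c = 14 / 284.7^0.2402 = 14 / 3.887 = 3.601
S₃ = 3.601 × 15.91^0.2402 = 3.601 × 1.944 ≈ 7.001

7.0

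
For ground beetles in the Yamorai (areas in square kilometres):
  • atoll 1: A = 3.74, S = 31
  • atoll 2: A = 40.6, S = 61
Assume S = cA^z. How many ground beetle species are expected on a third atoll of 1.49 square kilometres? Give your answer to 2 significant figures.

24

z = ln(61/31) / ln(40.6/3.74) = 0.6769 / 2.3847 = 0.2838
c = 31 / 3.74^0.2838 = 31 / 1.454 = 21.32
S₃ = 21.32 × 1.49^0.2838 = 21.32 × 1.12 ≈ 23.87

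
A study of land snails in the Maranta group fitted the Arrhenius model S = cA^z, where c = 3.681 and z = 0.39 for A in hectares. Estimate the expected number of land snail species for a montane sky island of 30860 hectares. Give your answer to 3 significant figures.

207

S = 3.681 × 30860^0.39
ln S = ln 3.681 + 0.39 × ln 30860 = 1.3032 + 0.39 × 10.3372 = 5.3347
S = e^5.3347 ≈ 207.4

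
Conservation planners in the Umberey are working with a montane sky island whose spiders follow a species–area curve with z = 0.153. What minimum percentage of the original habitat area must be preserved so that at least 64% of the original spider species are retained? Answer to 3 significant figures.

Need (A_new/A_old)^0.153 = 0.64, so A_new/A_old = 0.64^(1/0.153) = 0.64^6.536
ln(A_new/A_old) = ln 0.64 / 0.153 = -0.4463 / 0.153 = -2.9169
A_new/A_old = e^-2.9169 ≈ 0.0541

5.41%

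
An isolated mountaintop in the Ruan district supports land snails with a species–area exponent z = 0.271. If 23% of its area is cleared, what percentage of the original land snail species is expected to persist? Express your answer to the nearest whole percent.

S_new/S_old = (A_new/A_old)^z = 0.77^0.271
= exp(0.271 × ln 0.77) = exp(0.271 × -0.2614) = exp(-0.0708) ≈ 0.9316

93%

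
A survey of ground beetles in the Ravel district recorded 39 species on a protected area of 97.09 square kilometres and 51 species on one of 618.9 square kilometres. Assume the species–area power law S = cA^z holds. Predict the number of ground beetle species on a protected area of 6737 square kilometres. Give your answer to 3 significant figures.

z = ln(51/39) / ln(618.9/97.09) = 0.2683 / 1.8523 = 0.1448
c = 39 / 97.09^0.1448 = 39 / 1.94 = 20.1
S₃ = 20.1 × 6737^0.1448 = 20.1 × 3.585 ≈ 72.07

72.1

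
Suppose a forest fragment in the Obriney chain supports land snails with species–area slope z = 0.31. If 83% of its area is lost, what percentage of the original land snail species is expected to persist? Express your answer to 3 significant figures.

S_new/S_old = (A_new/A_old)^z = 0.17^0.31
= exp(0.31 × ln 0.17) = exp(0.31 × -1.7720) = exp(-0.5493) ≈ 0.5773

57.7%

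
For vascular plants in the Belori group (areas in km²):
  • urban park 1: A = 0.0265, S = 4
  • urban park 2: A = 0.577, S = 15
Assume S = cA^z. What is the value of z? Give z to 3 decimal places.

Taking logs: ln S = ln c + z ln A, so z = (ln S₂ − ln S₁)/(ln A₂ − ln A₁).
z = ln(15/4) / ln(0.577/0.0265) = ln(3.75) / ln(21.77) = 1.3218 / 3.0807 = 0.4290

0.429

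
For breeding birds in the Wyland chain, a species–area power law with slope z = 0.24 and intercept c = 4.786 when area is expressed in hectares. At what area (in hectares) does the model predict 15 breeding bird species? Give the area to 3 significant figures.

15 = 4.786 × A^0.24  ⇒  A^0.24 = 15/4.786 = 3.134
ln A = ln(3.134) / 0.24 = 1.1424 / 0.24 = 4.7598
A = e^4.7598 ≈ 116.7 hectares

117 hectares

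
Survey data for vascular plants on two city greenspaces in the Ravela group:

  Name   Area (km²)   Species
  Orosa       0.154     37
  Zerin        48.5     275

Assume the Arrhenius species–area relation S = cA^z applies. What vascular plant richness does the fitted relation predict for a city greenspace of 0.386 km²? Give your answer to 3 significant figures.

z = ln(275/37) / ln(48.5/0.154) = 2.0059 / 5.7524 = 0.3487
c = 37 / 0.154^0.3487 = 37 / 0.5208 = 71.04
S₃ = 71.04 × 0.386^0.3487 = 71.04 × 0.7175 ≈ 50.97

51.0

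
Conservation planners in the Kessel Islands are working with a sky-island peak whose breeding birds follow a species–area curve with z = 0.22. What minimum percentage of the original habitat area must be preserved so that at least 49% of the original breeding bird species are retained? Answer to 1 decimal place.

3.9%

Need (A_new/A_old)^0.22 = 0.49, so A_new/A_old = 0.49^(1/0.22) = 0.49^4.545
ln(A_new/A_old) = ln 0.49 / 0.22 = -0.7133 / 0.22 = -3.2425
A_new/A_old = e^-3.2425 ≈ 0.03907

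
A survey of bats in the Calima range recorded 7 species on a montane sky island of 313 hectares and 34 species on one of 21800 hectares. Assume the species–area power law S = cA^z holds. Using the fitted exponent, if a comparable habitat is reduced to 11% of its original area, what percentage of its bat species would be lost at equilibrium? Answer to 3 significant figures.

56.0%

z = ln(34/7) / ln(21800/313) = 1.5805 / 4.2435 = 0.3724
S_new/S_old = (A_new/A_old)^z = 0.11^0.3724 = exp(0.3724 × -2.2073) = 0.4395
Fraction lost = 1 − 0.4395 = 0.5605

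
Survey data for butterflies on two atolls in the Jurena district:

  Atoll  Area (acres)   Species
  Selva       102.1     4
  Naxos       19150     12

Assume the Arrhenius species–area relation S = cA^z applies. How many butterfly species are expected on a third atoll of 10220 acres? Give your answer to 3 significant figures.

10.5

z = ln(12/4) / ln(19150/102.1) = 1.0986 / 5.2341 = 0.2099
c = 4 / 102.1^0.2099 = 4 / 2.64 = 1.515
S₃ = 1.515 × 10220^0.2099 = 1.515 × 6.943 ≈ 10.52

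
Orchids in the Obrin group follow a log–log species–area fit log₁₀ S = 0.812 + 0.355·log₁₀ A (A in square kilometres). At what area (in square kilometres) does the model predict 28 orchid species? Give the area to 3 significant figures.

61.5 square kilometres

28 = 6.486 × A^0.355  ⇒  A^0.355 = 28/6.486 = 4.317
ln A = ln(4.317) / 0.355 = 1.4625 / 0.355 = 4.1197
A = e^4.1197 ≈ 61.54 square kilometres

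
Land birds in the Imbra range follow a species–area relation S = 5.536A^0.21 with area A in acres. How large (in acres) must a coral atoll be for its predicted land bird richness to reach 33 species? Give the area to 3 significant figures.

33 = 5.536 × A^0.21  ⇒  A^0.21 = 33/5.536 = 5.961
ln A = ln(5.961) / 0.21 = 1.7852 / 0.21 = 8.5011
A = e^8.5011 ≈ 4920 acres

4920 acres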